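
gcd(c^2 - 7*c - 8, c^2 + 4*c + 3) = c + 1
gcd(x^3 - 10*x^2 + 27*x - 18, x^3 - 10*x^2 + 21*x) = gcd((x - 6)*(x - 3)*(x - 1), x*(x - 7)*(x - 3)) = x - 3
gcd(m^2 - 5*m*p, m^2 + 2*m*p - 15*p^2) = 1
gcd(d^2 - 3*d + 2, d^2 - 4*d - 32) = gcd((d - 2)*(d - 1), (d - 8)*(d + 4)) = 1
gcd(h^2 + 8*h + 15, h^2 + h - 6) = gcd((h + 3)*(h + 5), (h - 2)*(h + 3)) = h + 3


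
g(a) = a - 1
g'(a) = 1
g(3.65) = 2.65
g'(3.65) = 1.00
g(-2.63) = -3.63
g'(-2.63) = 1.00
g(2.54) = 1.54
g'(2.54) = 1.00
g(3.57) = 2.57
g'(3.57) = 1.00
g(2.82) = 1.82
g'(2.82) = 1.00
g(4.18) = 3.18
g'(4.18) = 1.00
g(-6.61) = -7.61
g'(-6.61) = 1.00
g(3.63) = 2.63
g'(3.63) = 1.00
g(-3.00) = -4.00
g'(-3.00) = 1.00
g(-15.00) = -16.00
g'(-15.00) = 1.00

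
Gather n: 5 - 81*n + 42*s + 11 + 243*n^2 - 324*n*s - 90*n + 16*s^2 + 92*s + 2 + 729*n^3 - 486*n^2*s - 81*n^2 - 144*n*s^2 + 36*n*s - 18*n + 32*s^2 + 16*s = 729*n^3 + n^2*(162 - 486*s) + n*(-144*s^2 - 288*s - 189) + 48*s^2 + 150*s + 18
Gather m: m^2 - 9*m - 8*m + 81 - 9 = m^2 - 17*m + 72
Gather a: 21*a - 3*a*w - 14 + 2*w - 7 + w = a*(21 - 3*w) + 3*w - 21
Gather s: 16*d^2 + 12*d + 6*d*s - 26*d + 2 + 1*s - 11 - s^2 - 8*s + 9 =16*d^2 - 14*d - s^2 + s*(6*d - 7)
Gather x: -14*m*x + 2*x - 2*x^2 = -2*x^2 + x*(2 - 14*m)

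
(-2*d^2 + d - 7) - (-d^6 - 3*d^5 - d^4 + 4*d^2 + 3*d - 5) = d^6 + 3*d^5 + d^4 - 6*d^2 - 2*d - 2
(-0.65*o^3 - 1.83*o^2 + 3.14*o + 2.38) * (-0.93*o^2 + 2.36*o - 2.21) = 0.6045*o^5 + 0.1679*o^4 - 5.8025*o^3 + 9.2413*o^2 - 1.3226*o - 5.2598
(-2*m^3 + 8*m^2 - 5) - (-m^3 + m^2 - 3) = -m^3 + 7*m^2 - 2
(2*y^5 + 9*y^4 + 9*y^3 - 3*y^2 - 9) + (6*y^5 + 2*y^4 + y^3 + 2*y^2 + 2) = 8*y^5 + 11*y^4 + 10*y^3 - y^2 - 7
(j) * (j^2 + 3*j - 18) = j^3 + 3*j^2 - 18*j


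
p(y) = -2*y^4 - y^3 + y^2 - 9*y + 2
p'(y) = -8*y^3 - 3*y^2 + 2*y - 9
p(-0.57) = 7.43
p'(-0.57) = -9.63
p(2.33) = -85.14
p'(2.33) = -121.82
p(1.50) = -22.75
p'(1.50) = -39.75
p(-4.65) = -769.05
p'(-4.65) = 721.19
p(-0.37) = 5.48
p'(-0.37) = -9.75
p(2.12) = -62.51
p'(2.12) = -94.47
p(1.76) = -35.38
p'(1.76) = -58.39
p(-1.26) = 11.89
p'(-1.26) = -0.28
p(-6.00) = -2284.00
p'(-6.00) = 1599.00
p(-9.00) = -12229.00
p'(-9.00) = 5562.00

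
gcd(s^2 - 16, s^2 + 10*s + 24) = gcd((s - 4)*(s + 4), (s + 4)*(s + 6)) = s + 4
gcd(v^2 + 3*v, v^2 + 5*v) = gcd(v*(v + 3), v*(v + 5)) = v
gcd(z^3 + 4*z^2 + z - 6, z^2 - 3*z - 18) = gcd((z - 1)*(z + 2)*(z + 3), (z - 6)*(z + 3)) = z + 3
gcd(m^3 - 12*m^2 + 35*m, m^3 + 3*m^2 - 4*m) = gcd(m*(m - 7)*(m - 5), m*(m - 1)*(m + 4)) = m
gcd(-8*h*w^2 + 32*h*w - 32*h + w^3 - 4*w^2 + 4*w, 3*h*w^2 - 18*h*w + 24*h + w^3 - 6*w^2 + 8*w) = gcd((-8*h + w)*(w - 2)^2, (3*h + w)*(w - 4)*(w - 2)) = w - 2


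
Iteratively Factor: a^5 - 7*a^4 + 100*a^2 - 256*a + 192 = (a - 2)*(a^4 - 5*a^3 - 10*a^2 + 80*a - 96) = (a - 2)^2*(a^3 - 3*a^2 - 16*a + 48) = (a - 2)^2*(a + 4)*(a^2 - 7*a + 12) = (a - 3)*(a - 2)^2*(a + 4)*(a - 4)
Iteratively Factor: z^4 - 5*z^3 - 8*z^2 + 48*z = (z - 4)*(z^3 - z^2 - 12*z) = (z - 4)*(z + 3)*(z^2 - 4*z) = z*(z - 4)*(z + 3)*(z - 4)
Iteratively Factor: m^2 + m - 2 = (m + 2)*(m - 1)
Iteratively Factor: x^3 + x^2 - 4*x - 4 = (x - 2)*(x^2 + 3*x + 2) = (x - 2)*(x + 1)*(x + 2)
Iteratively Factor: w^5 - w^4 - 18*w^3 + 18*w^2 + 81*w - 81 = (w + 3)*(w^4 - 4*w^3 - 6*w^2 + 36*w - 27) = (w + 3)^2*(w^3 - 7*w^2 + 15*w - 9) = (w - 3)*(w + 3)^2*(w^2 - 4*w + 3) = (w - 3)^2*(w + 3)^2*(w - 1)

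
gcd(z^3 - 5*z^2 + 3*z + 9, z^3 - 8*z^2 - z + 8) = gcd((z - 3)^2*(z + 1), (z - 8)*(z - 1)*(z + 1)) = z + 1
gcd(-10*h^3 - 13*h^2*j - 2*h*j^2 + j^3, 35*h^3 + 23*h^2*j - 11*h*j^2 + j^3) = 5*h^2 + 4*h*j - j^2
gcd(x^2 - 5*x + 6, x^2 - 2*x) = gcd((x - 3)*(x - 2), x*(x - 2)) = x - 2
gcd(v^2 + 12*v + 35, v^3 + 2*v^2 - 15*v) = v + 5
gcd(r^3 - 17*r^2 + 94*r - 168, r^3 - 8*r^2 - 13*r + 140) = r - 7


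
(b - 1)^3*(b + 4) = b^4 + b^3 - 9*b^2 + 11*b - 4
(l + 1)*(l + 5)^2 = l^3 + 11*l^2 + 35*l + 25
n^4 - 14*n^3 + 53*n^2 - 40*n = n*(n - 8)*(n - 5)*(n - 1)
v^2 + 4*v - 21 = (v - 3)*(v + 7)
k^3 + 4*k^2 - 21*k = k*(k - 3)*(k + 7)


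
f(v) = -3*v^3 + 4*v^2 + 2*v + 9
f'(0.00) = 2.00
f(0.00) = 9.00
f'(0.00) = 2.00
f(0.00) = 9.00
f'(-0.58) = -5.67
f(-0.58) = 9.77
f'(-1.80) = -41.56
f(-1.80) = 35.86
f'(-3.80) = -158.36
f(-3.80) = 223.78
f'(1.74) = -11.33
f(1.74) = 8.79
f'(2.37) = -29.59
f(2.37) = -3.73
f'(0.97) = 1.29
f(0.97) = 11.97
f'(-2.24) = -61.08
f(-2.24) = 58.31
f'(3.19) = -64.06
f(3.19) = -41.30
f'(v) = -9*v^2 + 8*v + 2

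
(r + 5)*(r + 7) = r^2 + 12*r + 35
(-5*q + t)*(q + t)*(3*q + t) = -15*q^3 - 17*q^2*t - q*t^2 + t^3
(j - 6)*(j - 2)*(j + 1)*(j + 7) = j^4 - 45*j^2 + 40*j + 84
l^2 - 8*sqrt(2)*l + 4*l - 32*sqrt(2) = (l + 4)*(l - 8*sqrt(2))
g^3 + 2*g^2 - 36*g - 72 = (g - 6)*(g + 2)*(g + 6)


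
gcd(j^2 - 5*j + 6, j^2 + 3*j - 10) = j - 2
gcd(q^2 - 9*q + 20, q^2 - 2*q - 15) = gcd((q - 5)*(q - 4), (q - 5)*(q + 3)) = q - 5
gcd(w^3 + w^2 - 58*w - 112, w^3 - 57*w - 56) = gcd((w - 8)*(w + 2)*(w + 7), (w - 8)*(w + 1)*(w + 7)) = w^2 - w - 56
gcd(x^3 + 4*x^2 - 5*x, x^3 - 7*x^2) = x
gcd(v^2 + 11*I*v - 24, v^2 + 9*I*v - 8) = v + 8*I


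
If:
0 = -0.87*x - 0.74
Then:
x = -0.85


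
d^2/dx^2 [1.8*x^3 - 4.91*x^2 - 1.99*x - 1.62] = 10.8*x - 9.82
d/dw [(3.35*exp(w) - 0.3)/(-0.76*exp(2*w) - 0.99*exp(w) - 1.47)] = (2.546*exp(2*w) - 0.456*exp(w) - 5.2215)*exp(w)/(0.5776*exp(4*w) + 1.5048*exp(3*w) + 3.2145*exp(2*w) + 2.9106*exp(w) + 2.1609)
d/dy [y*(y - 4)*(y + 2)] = 3*y^2 - 4*y - 8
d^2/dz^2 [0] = 0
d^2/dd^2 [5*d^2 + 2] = 10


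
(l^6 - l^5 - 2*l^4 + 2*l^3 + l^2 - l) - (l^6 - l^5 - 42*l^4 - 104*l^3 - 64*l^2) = 40*l^4 + 106*l^3 + 65*l^2 - l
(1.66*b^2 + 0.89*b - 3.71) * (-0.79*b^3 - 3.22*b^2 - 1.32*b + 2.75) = -1.3114*b^5 - 6.0483*b^4 - 2.1261*b^3 + 15.3364*b^2 + 7.3447*b - 10.2025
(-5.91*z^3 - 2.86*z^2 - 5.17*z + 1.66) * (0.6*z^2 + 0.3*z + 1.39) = -3.546*z^5 - 3.489*z^4 - 12.1749*z^3 - 4.5304*z^2 - 6.6883*z + 2.3074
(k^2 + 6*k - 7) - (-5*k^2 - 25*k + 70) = 6*k^2 + 31*k - 77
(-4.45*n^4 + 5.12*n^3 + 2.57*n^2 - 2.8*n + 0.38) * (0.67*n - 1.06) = -2.9815*n^5 + 8.1474*n^4 - 3.7053*n^3 - 4.6002*n^2 + 3.2226*n - 0.4028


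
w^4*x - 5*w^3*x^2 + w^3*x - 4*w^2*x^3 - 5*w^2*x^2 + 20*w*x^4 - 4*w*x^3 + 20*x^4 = (w - 5*x)*(w - 2*x)*(w + 2*x)*(w*x + x)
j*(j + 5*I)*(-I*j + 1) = -I*j^3 + 6*j^2 + 5*I*j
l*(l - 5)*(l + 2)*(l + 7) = l^4 + 4*l^3 - 31*l^2 - 70*l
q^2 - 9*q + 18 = (q - 6)*(q - 3)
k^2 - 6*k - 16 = (k - 8)*(k + 2)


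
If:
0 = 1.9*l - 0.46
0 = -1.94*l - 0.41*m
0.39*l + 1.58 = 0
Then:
No Solution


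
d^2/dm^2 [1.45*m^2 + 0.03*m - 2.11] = 2.90000000000000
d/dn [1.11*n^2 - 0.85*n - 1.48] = 2.22*n - 0.85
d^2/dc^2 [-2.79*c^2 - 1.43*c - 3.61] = -5.58000000000000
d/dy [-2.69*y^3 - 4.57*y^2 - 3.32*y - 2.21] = -8.07*y^2 - 9.14*y - 3.32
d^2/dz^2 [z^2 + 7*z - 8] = 2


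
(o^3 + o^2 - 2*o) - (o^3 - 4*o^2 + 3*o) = 5*o^2 - 5*o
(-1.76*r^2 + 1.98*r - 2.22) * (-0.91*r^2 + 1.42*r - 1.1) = 1.6016*r^4 - 4.301*r^3 + 6.7678*r^2 - 5.3304*r + 2.442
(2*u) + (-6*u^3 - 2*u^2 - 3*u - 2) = -6*u^3 - 2*u^2 - u - 2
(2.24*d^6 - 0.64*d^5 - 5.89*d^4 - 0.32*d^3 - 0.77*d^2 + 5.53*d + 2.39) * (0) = 0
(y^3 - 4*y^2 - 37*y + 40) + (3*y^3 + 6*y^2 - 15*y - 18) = 4*y^3 + 2*y^2 - 52*y + 22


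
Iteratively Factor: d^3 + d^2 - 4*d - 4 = (d + 2)*(d^2 - d - 2) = (d - 2)*(d + 2)*(d + 1)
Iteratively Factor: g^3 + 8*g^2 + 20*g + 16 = (g + 2)*(g^2 + 6*g + 8) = (g + 2)*(g + 4)*(g + 2)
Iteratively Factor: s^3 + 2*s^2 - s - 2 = (s + 2)*(s^2 - 1) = (s - 1)*(s + 2)*(s + 1)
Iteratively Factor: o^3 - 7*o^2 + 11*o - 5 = (o - 5)*(o^2 - 2*o + 1) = (o - 5)*(o - 1)*(o - 1)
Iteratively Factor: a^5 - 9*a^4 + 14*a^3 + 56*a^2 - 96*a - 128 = (a - 4)*(a^4 - 5*a^3 - 6*a^2 + 32*a + 32) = (a - 4)*(a + 2)*(a^3 - 7*a^2 + 8*a + 16) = (a - 4)^2*(a + 2)*(a^2 - 3*a - 4) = (a - 4)^2*(a + 1)*(a + 2)*(a - 4)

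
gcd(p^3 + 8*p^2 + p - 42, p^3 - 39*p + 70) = p^2 + 5*p - 14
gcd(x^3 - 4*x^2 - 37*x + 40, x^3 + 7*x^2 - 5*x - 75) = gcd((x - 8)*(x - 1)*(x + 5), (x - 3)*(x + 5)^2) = x + 5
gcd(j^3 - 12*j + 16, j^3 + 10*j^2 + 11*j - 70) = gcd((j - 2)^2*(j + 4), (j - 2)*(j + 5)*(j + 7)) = j - 2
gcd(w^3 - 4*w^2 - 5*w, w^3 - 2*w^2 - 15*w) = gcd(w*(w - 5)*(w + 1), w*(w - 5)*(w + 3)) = w^2 - 5*w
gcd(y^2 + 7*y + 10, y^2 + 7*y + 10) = y^2 + 7*y + 10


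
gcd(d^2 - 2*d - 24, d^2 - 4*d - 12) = d - 6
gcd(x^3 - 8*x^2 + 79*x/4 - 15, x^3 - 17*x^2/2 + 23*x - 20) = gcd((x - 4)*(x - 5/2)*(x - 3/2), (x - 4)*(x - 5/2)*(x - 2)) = x^2 - 13*x/2 + 10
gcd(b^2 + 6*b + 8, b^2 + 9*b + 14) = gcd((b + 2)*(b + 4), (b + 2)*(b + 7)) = b + 2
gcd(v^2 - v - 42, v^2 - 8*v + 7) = v - 7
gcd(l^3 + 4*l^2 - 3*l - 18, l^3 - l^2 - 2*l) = l - 2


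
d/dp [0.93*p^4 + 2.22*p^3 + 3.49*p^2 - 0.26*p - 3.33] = 3.72*p^3 + 6.66*p^2 + 6.98*p - 0.26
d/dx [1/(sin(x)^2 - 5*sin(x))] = (5 - 2*sin(x))*cos(x)/((sin(x) - 5)^2*sin(x)^2)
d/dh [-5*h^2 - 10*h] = -10*h - 10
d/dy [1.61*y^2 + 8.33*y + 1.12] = 3.22*y + 8.33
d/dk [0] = 0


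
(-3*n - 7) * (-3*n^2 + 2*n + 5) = 9*n^3 + 15*n^2 - 29*n - 35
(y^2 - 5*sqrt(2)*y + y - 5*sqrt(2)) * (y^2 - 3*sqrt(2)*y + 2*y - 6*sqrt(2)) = y^4 - 8*sqrt(2)*y^3 + 3*y^3 - 24*sqrt(2)*y^2 + 32*y^2 - 16*sqrt(2)*y + 90*y + 60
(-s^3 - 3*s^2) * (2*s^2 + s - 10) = -2*s^5 - 7*s^4 + 7*s^3 + 30*s^2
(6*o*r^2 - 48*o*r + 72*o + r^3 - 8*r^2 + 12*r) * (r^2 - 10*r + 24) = 6*o*r^4 - 108*o*r^3 + 696*o*r^2 - 1872*o*r + 1728*o + r^5 - 18*r^4 + 116*r^3 - 312*r^2 + 288*r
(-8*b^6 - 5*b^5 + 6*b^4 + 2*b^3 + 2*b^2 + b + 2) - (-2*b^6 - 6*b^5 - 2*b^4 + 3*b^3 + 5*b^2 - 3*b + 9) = -6*b^6 + b^5 + 8*b^4 - b^3 - 3*b^2 + 4*b - 7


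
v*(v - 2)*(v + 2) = v^3 - 4*v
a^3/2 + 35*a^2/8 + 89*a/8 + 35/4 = (a/2 + 1)*(a + 7/4)*(a + 5)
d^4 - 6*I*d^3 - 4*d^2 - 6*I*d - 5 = (d - 5*I)*(d - I)^2*(d + I)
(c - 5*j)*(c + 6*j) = c^2 + c*j - 30*j^2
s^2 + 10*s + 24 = (s + 4)*(s + 6)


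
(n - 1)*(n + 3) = n^2 + 2*n - 3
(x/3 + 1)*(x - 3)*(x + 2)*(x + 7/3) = x^4/3 + 13*x^3/9 - 13*x^2/9 - 13*x - 14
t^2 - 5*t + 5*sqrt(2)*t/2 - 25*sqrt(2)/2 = (t - 5)*(t + 5*sqrt(2)/2)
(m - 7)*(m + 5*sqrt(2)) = m^2 - 7*m + 5*sqrt(2)*m - 35*sqrt(2)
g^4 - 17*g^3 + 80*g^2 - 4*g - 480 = (g - 8)*(g - 6)*(g - 5)*(g + 2)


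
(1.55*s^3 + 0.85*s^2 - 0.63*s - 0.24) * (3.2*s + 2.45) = 4.96*s^4 + 6.5175*s^3 + 0.0665*s^2 - 2.3115*s - 0.588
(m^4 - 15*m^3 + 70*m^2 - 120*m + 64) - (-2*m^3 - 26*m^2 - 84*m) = m^4 - 13*m^3 + 96*m^2 - 36*m + 64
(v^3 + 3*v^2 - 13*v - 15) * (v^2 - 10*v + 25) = v^5 - 7*v^4 - 18*v^3 + 190*v^2 - 175*v - 375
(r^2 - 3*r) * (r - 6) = r^3 - 9*r^2 + 18*r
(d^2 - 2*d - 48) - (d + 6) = d^2 - 3*d - 54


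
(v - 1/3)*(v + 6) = v^2 + 17*v/3 - 2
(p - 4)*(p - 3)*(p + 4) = p^3 - 3*p^2 - 16*p + 48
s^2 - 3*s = s*(s - 3)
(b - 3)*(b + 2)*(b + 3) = b^3 + 2*b^2 - 9*b - 18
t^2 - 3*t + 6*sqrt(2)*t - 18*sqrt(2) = (t - 3)*(t + 6*sqrt(2))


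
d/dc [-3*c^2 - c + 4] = -6*c - 1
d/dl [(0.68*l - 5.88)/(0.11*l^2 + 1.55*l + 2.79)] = (-0.0748*l^2 + 1.2936*l + 11.0112)/(0.0121*l^4 + 0.341*l^3 + 3.0163*l^2 + 8.649*l + 7.7841)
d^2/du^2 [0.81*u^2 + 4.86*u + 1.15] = 1.62000000000000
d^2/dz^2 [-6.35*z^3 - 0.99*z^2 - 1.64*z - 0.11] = -38.1*z - 1.98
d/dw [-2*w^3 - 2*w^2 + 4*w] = -6*w^2 - 4*w + 4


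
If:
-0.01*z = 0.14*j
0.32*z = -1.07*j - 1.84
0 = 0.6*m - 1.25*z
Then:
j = 0.54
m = -15.74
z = -7.55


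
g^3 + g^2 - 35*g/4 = g*(g - 5/2)*(g + 7/2)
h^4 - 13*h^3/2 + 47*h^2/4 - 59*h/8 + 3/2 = (h - 4)*(h - 3/2)*(h - 1/2)^2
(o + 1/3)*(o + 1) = o^2 + 4*o/3 + 1/3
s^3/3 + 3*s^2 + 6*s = s*(s/3 + 1)*(s + 6)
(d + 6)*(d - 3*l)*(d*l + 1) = d^3*l - 3*d^2*l^2 + 6*d^2*l + d^2 - 18*d*l^2 - 3*d*l + 6*d - 18*l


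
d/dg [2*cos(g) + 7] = -2*sin(g)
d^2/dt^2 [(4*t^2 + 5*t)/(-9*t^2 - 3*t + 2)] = 2*(-297*t^3 - 216*t^2 - 270*t - 46)/(729*t^6 + 729*t^5 - 243*t^4 - 297*t^3 + 54*t^2 + 36*t - 8)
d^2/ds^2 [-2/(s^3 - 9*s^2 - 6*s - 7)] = 12*((s - 3)*(-s^3 + 9*s^2 + 6*s + 7) + 3*(-s^2 + 6*s + 2)^2)/(-s^3 + 9*s^2 + 6*s + 7)^3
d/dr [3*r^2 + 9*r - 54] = 6*r + 9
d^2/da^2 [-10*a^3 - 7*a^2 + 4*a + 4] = -60*a - 14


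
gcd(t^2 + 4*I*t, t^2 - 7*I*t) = t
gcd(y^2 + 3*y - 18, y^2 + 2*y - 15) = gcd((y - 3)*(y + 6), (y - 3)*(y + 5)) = y - 3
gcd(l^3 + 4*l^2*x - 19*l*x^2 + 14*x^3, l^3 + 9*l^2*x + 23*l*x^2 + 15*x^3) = 1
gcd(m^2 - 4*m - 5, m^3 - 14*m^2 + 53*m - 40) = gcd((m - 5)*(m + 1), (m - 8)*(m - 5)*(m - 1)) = m - 5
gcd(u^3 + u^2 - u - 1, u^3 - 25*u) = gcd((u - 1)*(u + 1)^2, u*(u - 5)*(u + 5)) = 1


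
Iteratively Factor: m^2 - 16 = (m - 4)*(m + 4)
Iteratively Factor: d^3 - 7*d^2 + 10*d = (d - 5)*(d^2 - 2*d) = d*(d - 5)*(d - 2)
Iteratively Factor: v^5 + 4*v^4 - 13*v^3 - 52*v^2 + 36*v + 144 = (v + 4)*(v^4 - 13*v^2 + 36) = (v + 3)*(v + 4)*(v^3 - 3*v^2 - 4*v + 12) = (v + 2)*(v + 3)*(v + 4)*(v^2 - 5*v + 6) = (v - 2)*(v + 2)*(v + 3)*(v + 4)*(v - 3)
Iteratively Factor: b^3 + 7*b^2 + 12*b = (b + 4)*(b^2 + 3*b) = b*(b + 4)*(b + 3)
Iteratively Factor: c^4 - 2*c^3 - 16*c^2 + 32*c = (c + 4)*(c^3 - 6*c^2 + 8*c) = c*(c + 4)*(c^2 - 6*c + 8) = c*(c - 2)*(c + 4)*(c - 4)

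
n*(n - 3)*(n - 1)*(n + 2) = n^4 - 2*n^3 - 5*n^2 + 6*n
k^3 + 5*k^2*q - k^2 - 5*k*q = k*(k - 1)*(k + 5*q)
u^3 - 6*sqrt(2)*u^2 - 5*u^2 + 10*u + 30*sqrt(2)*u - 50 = (u - 5)*(u - 5*sqrt(2))*(u - sqrt(2))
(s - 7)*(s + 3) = s^2 - 4*s - 21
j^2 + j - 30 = (j - 5)*(j + 6)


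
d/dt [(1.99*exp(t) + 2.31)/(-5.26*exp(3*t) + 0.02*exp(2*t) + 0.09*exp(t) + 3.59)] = (20.9348*exp(3*t) + 36.412*exp(2*t) - 0.0924*exp(t) + 6.9362)*exp(t)/(27.6676*exp(6*t) - 0.2104*exp(5*t) - 0.9464*exp(4*t) - 37.7632*exp(3*t) + 0.1517*exp(2*t) + 0.6462*exp(t) + 12.8881)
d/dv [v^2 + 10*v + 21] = 2*v + 10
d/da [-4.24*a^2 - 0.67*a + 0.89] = -8.48*a - 0.67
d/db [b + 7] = 1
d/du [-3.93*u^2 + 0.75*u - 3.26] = 0.75 - 7.86*u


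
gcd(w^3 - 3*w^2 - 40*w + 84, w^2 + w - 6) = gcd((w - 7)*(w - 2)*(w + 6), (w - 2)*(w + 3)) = w - 2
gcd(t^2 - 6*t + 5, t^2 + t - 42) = 1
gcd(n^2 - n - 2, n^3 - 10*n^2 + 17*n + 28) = n + 1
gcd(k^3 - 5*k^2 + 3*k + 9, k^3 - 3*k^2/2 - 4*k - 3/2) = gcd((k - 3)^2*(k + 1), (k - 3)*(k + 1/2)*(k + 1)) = k^2 - 2*k - 3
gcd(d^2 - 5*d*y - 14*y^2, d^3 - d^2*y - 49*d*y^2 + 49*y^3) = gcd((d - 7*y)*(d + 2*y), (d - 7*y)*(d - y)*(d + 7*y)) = -d + 7*y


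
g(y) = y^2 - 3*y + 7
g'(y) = 2*y - 3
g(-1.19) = 11.99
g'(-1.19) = -5.38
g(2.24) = 5.30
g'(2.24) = 1.48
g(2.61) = 5.98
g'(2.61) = 2.22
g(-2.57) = 21.31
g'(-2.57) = -8.14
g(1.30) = 4.79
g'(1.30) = -0.40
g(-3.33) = 28.08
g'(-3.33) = -9.66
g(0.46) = 5.83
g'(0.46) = -2.08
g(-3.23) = 27.12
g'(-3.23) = -9.46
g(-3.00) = 25.00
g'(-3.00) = -9.00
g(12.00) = 115.00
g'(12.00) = 21.00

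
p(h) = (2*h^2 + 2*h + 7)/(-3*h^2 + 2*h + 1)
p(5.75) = -0.98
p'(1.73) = 4.78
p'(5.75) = 0.08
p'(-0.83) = -5.82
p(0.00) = 7.00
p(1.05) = -54.48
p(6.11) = -0.95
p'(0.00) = -12.00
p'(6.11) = 0.07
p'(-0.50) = -57.78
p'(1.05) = 1099.14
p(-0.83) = -2.46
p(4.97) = -1.05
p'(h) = (4*h + 2)/(-3*h^2 + 2*h + 1) + (6*h - 2)*(2*h^2 + 2*h + 7)/(-3*h^2 + 2*h + 1)^2 = 2*(5*h^2 + 23*h - 6)/(9*h^4 - 12*h^3 - 2*h^2 + 4*h + 1)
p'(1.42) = 15.06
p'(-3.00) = -0.06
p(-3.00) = -0.59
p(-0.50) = -8.67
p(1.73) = -3.64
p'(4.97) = 0.12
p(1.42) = -6.28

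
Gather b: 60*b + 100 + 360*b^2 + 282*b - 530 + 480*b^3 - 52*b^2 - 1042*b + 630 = 480*b^3 + 308*b^2 - 700*b + 200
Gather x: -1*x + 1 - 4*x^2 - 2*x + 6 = -4*x^2 - 3*x + 7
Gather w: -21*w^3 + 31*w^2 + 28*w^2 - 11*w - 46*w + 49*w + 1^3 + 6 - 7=-21*w^3 + 59*w^2 - 8*w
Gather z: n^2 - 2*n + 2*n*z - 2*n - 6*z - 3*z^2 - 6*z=n^2 - 4*n - 3*z^2 + z*(2*n - 12)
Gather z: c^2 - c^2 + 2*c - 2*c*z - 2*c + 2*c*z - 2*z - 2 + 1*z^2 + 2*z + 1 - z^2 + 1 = 0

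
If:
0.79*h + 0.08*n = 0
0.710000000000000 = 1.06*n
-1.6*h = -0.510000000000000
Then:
No Solution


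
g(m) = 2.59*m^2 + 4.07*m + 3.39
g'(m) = 5.18*m + 4.07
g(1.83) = 19.51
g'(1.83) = 13.55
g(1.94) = 21.03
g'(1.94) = 14.12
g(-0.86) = 1.81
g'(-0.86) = -0.38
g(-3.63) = 22.74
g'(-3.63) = -14.73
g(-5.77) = 66.13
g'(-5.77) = -25.82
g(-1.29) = 2.45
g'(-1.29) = -2.61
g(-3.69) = 23.64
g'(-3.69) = -15.04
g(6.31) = 132.20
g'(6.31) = 36.76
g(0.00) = 3.39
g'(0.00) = 4.07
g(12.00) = 425.19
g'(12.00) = 66.23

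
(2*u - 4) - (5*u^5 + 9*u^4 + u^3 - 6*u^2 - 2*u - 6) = -5*u^5 - 9*u^4 - u^3 + 6*u^2 + 4*u + 2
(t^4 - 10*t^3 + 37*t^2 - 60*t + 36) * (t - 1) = t^5 - 11*t^4 + 47*t^3 - 97*t^2 + 96*t - 36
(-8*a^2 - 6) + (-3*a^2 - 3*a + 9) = -11*a^2 - 3*a + 3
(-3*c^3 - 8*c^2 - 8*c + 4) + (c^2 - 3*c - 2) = -3*c^3 - 7*c^2 - 11*c + 2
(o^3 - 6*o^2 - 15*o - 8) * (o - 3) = o^4 - 9*o^3 + 3*o^2 + 37*o + 24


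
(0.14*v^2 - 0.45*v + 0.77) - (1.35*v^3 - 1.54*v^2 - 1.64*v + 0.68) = -1.35*v^3 + 1.68*v^2 + 1.19*v + 0.09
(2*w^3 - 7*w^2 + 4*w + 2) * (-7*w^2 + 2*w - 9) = -14*w^5 + 53*w^4 - 60*w^3 + 57*w^2 - 32*w - 18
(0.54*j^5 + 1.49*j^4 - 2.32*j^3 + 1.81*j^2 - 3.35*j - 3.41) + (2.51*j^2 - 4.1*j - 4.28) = 0.54*j^5 + 1.49*j^4 - 2.32*j^3 + 4.32*j^2 - 7.45*j - 7.69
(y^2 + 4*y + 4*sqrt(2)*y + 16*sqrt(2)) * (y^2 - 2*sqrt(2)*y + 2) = y^4 + 2*sqrt(2)*y^3 + 4*y^3 - 14*y^2 + 8*sqrt(2)*y^2 - 56*y + 8*sqrt(2)*y + 32*sqrt(2)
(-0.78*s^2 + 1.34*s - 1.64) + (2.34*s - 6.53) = -0.78*s^2 + 3.68*s - 8.17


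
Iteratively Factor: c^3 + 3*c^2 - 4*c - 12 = (c + 3)*(c^2 - 4) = (c - 2)*(c + 3)*(c + 2)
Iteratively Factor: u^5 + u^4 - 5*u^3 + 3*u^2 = (u + 3)*(u^4 - 2*u^3 + u^2) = (u - 1)*(u + 3)*(u^3 - u^2) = u*(u - 1)*(u + 3)*(u^2 - u) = u*(u - 1)^2*(u + 3)*(u)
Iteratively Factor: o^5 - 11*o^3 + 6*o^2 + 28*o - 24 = (o - 2)*(o^4 + 2*o^3 - 7*o^2 - 8*o + 12) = (o - 2)*(o - 1)*(o^3 + 3*o^2 - 4*o - 12) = (o - 2)*(o - 1)*(o + 2)*(o^2 + o - 6) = (o - 2)^2*(o - 1)*(o + 2)*(o + 3)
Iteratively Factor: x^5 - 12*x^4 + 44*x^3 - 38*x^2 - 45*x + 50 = (x - 2)*(x^4 - 10*x^3 + 24*x^2 + 10*x - 25) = (x - 2)*(x - 1)*(x^3 - 9*x^2 + 15*x + 25) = (x - 5)*(x - 2)*(x - 1)*(x^2 - 4*x - 5) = (x - 5)^2*(x - 2)*(x - 1)*(x + 1)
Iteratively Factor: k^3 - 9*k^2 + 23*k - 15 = (k - 3)*(k^2 - 6*k + 5) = (k - 5)*(k - 3)*(k - 1)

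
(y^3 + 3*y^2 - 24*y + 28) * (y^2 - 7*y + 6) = y^5 - 4*y^4 - 39*y^3 + 214*y^2 - 340*y + 168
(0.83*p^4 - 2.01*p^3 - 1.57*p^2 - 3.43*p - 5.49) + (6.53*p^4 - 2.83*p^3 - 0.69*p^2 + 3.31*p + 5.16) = 7.36*p^4 - 4.84*p^3 - 2.26*p^2 - 0.12*p - 0.33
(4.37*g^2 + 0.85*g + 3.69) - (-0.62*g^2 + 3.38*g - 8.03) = 4.99*g^2 - 2.53*g + 11.72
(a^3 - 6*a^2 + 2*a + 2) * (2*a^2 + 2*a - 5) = 2*a^5 - 10*a^4 - 13*a^3 + 38*a^2 - 6*a - 10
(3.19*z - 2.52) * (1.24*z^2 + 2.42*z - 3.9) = 3.9556*z^3 + 4.595*z^2 - 18.5394*z + 9.828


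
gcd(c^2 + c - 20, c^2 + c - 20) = c^2 + c - 20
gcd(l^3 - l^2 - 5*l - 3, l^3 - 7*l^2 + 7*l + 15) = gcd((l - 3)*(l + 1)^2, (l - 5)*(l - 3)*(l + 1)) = l^2 - 2*l - 3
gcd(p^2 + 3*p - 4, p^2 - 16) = p + 4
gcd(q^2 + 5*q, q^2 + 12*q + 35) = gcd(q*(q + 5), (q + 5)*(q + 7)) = q + 5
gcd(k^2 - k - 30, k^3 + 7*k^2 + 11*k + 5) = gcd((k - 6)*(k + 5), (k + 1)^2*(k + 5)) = k + 5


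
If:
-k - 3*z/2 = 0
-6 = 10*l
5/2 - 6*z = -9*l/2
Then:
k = 1/20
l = -3/5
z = -1/30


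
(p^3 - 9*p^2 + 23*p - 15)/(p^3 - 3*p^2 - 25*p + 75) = (p - 1)/(p + 5)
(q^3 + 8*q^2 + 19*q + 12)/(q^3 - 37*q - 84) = (q + 1)/(q - 7)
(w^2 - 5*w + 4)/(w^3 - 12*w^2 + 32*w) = (w - 1)/(w*(w - 8))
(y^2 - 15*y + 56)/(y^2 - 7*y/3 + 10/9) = 9*(y^2 - 15*y + 56)/(9*y^2 - 21*y + 10)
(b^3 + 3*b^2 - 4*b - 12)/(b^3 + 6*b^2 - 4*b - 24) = (b + 3)/(b + 6)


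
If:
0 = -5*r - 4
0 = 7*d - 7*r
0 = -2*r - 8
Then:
No Solution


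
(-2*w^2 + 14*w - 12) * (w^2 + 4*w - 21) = -2*w^4 + 6*w^3 + 86*w^2 - 342*w + 252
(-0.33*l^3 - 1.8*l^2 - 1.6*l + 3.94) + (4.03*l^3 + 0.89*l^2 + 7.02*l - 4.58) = 3.7*l^3 - 0.91*l^2 + 5.42*l - 0.64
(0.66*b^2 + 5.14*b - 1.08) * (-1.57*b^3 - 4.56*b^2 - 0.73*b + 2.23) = -1.0362*b^5 - 11.0794*b^4 - 22.2246*b^3 + 2.6444*b^2 + 12.2506*b - 2.4084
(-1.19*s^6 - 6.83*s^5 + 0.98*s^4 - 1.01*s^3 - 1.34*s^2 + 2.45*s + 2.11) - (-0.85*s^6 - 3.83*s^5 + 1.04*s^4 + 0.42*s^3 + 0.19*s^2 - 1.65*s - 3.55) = -0.34*s^6 - 3.0*s^5 - 0.0600000000000001*s^4 - 1.43*s^3 - 1.53*s^2 + 4.1*s + 5.66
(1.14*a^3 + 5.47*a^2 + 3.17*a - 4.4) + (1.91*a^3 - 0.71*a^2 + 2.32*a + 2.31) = 3.05*a^3 + 4.76*a^2 + 5.49*a - 2.09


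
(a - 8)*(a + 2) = a^2 - 6*a - 16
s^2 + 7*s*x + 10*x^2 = (s + 2*x)*(s + 5*x)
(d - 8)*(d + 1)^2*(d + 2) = d^4 - 4*d^3 - 27*d^2 - 38*d - 16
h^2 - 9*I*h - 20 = (h - 5*I)*(h - 4*I)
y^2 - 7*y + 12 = (y - 4)*(y - 3)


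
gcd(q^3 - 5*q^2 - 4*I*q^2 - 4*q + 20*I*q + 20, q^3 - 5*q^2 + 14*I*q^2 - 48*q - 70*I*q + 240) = q - 5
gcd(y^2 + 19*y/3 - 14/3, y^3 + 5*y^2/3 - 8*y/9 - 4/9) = y - 2/3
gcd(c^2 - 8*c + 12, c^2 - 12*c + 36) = c - 6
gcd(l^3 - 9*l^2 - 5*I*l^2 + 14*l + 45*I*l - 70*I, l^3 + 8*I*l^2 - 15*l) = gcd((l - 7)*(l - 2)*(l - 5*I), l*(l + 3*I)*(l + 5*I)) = 1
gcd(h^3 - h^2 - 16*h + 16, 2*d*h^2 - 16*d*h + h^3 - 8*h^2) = 1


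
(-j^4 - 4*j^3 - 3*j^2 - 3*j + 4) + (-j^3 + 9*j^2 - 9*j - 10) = -j^4 - 5*j^3 + 6*j^2 - 12*j - 6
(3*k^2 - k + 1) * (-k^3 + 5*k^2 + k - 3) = -3*k^5 + 16*k^4 - 3*k^3 - 5*k^2 + 4*k - 3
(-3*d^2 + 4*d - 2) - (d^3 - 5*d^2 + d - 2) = -d^3 + 2*d^2 + 3*d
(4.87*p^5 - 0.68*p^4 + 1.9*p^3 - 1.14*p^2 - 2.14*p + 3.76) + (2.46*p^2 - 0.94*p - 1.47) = 4.87*p^5 - 0.68*p^4 + 1.9*p^3 + 1.32*p^2 - 3.08*p + 2.29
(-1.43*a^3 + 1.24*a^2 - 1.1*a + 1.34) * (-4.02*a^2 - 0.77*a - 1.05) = 5.7486*a^5 - 3.8837*a^4 + 4.9687*a^3 - 5.8418*a^2 + 0.1232*a - 1.407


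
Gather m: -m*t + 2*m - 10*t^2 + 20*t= m*(2 - t) - 10*t^2 + 20*t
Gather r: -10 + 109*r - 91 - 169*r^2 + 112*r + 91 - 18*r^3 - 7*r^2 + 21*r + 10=-18*r^3 - 176*r^2 + 242*r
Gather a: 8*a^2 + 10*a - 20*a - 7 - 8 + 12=8*a^2 - 10*a - 3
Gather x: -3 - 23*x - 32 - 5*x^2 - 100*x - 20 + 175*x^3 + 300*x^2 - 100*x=175*x^3 + 295*x^2 - 223*x - 55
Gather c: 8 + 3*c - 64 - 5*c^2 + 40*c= -5*c^2 + 43*c - 56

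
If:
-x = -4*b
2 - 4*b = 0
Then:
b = 1/2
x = 2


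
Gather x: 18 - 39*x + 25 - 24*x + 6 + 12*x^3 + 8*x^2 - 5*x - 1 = 12*x^3 + 8*x^2 - 68*x + 48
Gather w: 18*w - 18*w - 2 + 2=0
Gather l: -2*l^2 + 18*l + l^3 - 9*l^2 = l^3 - 11*l^2 + 18*l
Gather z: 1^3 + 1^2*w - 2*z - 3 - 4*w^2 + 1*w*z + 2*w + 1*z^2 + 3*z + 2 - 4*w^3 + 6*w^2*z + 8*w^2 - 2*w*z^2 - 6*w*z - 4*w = -4*w^3 + 4*w^2 - w + z^2*(1 - 2*w) + z*(6*w^2 - 5*w + 1)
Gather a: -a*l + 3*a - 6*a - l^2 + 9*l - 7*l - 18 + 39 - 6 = a*(-l - 3) - l^2 + 2*l + 15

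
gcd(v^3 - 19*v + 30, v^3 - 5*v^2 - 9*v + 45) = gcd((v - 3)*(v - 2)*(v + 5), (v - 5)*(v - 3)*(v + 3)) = v - 3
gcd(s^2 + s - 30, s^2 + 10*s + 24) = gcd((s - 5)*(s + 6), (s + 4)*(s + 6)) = s + 6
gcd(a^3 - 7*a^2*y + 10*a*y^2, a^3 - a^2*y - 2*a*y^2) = -a^2 + 2*a*y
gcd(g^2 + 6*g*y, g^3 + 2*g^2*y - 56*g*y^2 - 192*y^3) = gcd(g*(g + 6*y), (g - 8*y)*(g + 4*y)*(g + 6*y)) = g + 6*y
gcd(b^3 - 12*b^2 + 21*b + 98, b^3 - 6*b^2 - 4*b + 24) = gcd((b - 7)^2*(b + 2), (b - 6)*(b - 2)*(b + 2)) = b + 2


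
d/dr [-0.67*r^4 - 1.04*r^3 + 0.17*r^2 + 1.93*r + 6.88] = -2.68*r^3 - 3.12*r^2 + 0.34*r + 1.93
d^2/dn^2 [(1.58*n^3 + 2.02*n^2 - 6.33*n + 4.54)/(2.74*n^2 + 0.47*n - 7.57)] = (-1.4210854715202e-14*n^5 - 2.8421709430404e-14*n^4 - 34.0067960000001*n^3 + 422.168748*n^2 - 209.44344*n + 376.810098)/(20.570824*n^6 + 10.585716*n^5 - 168.681798*n^4 - 58.388053*n^3 + 466.029639*n^2 + 80.799909*n - 433.798093)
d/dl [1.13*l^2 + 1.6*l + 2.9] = 2.26*l + 1.6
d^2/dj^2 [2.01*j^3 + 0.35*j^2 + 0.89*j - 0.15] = 12.06*j + 0.7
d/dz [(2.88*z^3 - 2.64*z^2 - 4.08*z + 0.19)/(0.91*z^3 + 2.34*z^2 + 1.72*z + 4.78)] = (8.88178419700125e-16*z^5 + 9.1416*z^4 + 17.3328*z^3 + 45.7869*z^2 - 26.1276*z - 19.8292)/(0.8281*z^6 + 4.2588*z^5 + 8.606*z^4 + 16.7492*z^3 + 25.3288*z^2 + 16.4432*z + 22.8484)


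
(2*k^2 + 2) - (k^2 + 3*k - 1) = k^2 - 3*k + 3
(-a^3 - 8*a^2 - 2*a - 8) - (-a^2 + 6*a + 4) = -a^3 - 7*a^2 - 8*a - 12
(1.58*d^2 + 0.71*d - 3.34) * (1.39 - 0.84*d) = -1.3272*d^3 + 1.5998*d^2 + 3.7925*d - 4.6426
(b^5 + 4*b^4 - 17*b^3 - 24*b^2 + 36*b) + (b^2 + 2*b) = b^5 + 4*b^4 - 17*b^3 - 23*b^2 + 38*b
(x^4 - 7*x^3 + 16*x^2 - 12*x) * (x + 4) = x^5 - 3*x^4 - 12*x^3 + 52*x^2 - 48*x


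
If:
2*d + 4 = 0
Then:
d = -2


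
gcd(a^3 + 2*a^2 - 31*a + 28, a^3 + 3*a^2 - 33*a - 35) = a + 7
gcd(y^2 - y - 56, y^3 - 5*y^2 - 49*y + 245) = y + 7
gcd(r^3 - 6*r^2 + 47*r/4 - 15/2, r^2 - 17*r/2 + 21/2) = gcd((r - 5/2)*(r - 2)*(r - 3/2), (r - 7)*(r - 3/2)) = r - 3/2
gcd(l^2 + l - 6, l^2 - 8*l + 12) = l - 2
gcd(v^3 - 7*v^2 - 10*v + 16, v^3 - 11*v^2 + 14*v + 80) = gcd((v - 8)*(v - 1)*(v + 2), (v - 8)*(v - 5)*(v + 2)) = v^2 - 6*v - 16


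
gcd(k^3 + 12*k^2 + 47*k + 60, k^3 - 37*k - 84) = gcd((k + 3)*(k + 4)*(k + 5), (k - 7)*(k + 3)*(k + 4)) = k^2 + 7*k + 12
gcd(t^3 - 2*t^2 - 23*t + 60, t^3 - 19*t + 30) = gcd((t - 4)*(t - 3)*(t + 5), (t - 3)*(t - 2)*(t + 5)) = t^2 + 2*t - 15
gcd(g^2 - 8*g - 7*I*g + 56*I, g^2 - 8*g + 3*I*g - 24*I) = g - 8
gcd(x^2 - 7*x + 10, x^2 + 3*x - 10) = x - 2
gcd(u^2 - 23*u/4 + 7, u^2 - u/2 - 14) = u - 4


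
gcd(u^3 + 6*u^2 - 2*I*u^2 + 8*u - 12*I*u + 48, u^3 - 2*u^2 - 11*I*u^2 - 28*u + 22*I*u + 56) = u - 4*I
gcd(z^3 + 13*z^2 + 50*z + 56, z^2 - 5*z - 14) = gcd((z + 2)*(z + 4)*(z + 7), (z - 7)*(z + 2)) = z + 2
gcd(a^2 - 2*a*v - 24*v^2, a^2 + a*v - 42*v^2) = -a + 6*v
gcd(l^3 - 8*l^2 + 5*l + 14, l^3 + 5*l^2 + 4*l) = l + 1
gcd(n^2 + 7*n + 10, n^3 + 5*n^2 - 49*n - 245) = n + 5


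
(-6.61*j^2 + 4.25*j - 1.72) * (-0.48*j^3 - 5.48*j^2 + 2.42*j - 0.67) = 3.1728*j^5 + 34.1828*j^4 - 38.4606*j^3 + 24.1393*j^2 - 7.0099*j + 1.1524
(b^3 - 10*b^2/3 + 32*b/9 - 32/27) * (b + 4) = b^4 + 2*b^3/3 - 88*b^2/9 + 352*b/27 - 128/27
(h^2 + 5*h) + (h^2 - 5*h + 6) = 2*h^2 + 6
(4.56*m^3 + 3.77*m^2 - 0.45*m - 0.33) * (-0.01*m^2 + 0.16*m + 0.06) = -0.0456*m^5 + 0.6919*m^4 + 0.8813*m^3 + 0.1575*m^2 - 0.0798*m - 0.0198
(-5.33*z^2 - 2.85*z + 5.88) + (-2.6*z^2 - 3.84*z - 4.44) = -7.93*z^2 - 6.69*z + 1.44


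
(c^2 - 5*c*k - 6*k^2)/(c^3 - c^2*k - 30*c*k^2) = (c + k)/(c*(c + 5*k))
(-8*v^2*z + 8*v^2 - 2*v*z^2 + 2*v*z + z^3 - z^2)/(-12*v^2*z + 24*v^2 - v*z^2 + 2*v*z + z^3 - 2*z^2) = (2*v*z - 2*v + z^2 - z)/(3*v*z - 6*v + z^2 - 2*z)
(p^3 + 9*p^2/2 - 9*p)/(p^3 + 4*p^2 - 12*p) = (p - 3/2)/(p - 2)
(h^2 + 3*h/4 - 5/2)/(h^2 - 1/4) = (4*h^2 + 3*h - 10)/(4*h^2 - 1)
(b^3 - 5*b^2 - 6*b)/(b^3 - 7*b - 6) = b*(b - 6)/(b^2 - b - 6)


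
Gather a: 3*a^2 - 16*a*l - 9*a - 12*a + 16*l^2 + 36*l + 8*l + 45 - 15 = 3*a^2 + a*(-16*l - 21) + 16*l^2 + 44*l + 30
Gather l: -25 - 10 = -35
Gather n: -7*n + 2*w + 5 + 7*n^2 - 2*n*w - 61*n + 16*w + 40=7*n^2 + n*(-2*w - 68) + 18*w + 45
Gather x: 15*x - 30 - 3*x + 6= 12*x - 24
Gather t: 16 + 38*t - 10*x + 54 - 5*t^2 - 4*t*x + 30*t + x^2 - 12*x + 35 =-5*t^2 + t*(68 - 4*x) + x^2 - 22*x + 105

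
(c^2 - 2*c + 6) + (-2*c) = c^2 - 4*c + 6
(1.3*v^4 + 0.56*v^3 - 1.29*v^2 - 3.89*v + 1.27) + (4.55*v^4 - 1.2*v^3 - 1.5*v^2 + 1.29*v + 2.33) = 5.85*v^4 - 0.64*v^3 - 2.79*v^2 - 2.6*v + 3.6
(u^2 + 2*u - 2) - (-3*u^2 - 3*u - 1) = 4*u^2 + 5*u - 1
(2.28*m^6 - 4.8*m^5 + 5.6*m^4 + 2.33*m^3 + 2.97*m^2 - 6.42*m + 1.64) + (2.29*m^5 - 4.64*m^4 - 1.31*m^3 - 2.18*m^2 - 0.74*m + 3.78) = 2.28*m^6 - 2.51*m^5 + 0.96*m^4 + 1.02*m^3 + 0.79*m^2 - 7.16*m + 5.42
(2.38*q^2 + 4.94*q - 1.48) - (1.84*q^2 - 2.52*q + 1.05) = 0.54*q^2 + 7.46*q - 2.53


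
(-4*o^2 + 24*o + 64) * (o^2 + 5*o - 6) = -4*o^4 + 4*o^3 + 208*o^2 + 176*o - 384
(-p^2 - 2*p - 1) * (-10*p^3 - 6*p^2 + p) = 10*p^5 + 26*p^4 + 21*p^3 + 4*p^2 - p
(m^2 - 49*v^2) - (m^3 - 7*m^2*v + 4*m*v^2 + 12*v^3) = -m^3 + 7*m^2*v + m^2 - 4*m*v^2 - 12*v^3 - 49*v^2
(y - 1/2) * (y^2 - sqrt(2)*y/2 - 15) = y^3 - sqrt(2)*y^2/2 - y^2/2 - 15*y + sqrt(2)*y/4 + 15/2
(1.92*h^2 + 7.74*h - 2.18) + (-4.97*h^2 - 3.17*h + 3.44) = -3.05*h^2 + 4.57*h + 1.26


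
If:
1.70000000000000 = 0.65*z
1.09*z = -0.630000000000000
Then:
No Solution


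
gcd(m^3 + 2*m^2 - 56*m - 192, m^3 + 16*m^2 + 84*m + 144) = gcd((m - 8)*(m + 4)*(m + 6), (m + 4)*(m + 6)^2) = m^2 + 10*m + 24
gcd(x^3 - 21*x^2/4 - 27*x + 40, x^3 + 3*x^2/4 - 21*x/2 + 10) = x^2 + 11*x/4 - 5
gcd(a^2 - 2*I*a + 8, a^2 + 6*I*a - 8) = a + 2*I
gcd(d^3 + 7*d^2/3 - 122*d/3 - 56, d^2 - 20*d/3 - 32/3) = d + 4/3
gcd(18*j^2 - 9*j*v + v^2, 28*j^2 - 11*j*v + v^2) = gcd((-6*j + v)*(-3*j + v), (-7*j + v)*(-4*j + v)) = 1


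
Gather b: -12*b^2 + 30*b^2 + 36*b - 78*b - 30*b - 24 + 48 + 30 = 18*b^2 - 72*b + 54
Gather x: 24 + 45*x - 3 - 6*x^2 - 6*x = -6*x^2 + 39*x + 21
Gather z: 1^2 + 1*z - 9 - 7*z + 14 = 6 - 6*z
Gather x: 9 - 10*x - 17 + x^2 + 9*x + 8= x^2 - x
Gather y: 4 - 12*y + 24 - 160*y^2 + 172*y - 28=-160*y^2 + 160*y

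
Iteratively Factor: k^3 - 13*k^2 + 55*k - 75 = (k - 5)*(k^2 - 8*k + 15) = (k - 5)^2*(k - 3)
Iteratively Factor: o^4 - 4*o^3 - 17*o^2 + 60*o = (o)*(o^3 - 4*o^2 - 17*o + 60) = o*(o - 3)*(o^2 - o - 20) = o*(o - 5)*(o - 3)*(o + 4)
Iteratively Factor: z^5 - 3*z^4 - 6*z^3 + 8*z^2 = (z + 2)*(z^4 - 5*z^3 + 4*z^2) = z*(z + 2)*(z^3 - 5*z^2 + 4*z) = z^2*(z + 2)*(z^2 - 5*z + 4) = z^2*(z - 4)*(z + 2)*(z - 1)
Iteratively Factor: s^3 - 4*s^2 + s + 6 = (s + 1)*(s^2 - 5*s + 6) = (s - 3)*(s + 1)*(s - 2)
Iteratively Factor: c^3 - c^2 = (c - 1)*(c^2) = c*(c - 1)*(c)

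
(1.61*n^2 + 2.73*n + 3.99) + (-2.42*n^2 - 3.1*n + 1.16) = -0.81*n^2 - 0.37*n + 5.15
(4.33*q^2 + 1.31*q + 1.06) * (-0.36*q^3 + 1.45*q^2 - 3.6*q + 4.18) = -1.5588*q^5 + 5.8069*q^4 - 14.0701*q^3 + 14.9204*q^2 + 1.6598*q + 4.4308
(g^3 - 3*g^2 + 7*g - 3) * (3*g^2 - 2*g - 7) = 3*g^5 - 11*g^4 + 20*g^3 - 2*g^2 - 43*g + 21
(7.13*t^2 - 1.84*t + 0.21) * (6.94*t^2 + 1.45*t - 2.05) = 49.4822*t^4 - 2.4311*t^3 - 15.8271*t^2 + 4.0765*t - 0.4305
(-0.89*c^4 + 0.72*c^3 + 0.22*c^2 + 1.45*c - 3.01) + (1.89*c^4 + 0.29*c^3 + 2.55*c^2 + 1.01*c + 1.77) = 1.0*c^4 + 1.01*c^3 + 2.77*c^2 + 2.46*c - 1.24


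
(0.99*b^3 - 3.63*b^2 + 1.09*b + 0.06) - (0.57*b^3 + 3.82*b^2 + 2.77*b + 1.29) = 0.42*b^3 - 7.45*b^2 - 1.68*b - 1.23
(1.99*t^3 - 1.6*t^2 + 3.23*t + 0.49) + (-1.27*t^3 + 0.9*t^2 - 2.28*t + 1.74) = 0.72*t^3 - 0.7*t^2 + 0.95*t + 2.23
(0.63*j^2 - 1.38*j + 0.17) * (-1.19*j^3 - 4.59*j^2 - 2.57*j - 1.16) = -0.7497*j^5 - 1.2495*j^4 + 4.5128*j^3 + 2.0355*j^2 + 1.1639*j - 0.1972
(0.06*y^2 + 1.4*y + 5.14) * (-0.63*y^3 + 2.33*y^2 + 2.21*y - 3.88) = -0.0378*y^5 - 0.7422*y^4 + 0.1564*y^3 + 14.8374*y^2 + 5.9274*y - 19.9432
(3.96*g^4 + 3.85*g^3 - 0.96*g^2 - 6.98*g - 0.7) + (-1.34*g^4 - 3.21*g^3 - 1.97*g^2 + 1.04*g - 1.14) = 2.62*g^4 + 0.64*g^3 - 2.93*g^2 - 5.94*g - 1.84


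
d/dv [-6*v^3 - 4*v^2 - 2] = 2*v*(-9*v - 4)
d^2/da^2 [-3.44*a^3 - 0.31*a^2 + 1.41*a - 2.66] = -20.64*a - 0.62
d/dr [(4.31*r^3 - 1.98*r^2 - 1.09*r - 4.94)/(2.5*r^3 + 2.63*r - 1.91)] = (7.105427357601e-15*r^5 + 4.95*r^4 + 28.1206*r^3 + 7.14630000000001*r^2 + 7.5636*r + 15.0741)/(6.25*r^6 + 13.15*r^4 - 9.55*r^3 + 6.9169*r^2 - 10.0466*r + 3.6481)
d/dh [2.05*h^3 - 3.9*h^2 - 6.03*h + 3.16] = 6.15*h^2 - 7.8*h - 6.03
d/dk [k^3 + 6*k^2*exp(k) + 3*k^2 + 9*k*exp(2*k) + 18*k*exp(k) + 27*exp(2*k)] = 6*k^2*exp(k) + 3*k^2 + 18*k*exp(2*k) + 30*k*exp(k) + 6*k + 63*exp(2*k) + 18*exp(k)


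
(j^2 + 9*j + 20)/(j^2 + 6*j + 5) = (j + 4)/(j + 1)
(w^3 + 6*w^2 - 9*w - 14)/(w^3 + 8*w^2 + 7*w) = (w - 2)/w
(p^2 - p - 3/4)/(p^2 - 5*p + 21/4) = (2*p + 1)/(2*p - 7)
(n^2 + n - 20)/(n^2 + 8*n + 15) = (n - 4)/(n + 3)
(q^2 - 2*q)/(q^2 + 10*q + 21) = q*(q - 2)/(q^2 + 10*q + 21)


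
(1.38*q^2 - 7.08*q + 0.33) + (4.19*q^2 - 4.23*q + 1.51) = 5.57*q^2 - 11.31*q + 1.84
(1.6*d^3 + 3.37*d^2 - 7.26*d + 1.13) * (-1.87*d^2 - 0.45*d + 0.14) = -2.992*d^5 - 7.0219*d^4 + 12.2837*d^3 + 1.6257*d^2 - 1.5249*d + 0.1582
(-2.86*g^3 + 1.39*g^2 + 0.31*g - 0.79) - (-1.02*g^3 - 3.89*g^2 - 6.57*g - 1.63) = -1.84*g^3 + 5.28*g^2 + 6.88*g + 0.84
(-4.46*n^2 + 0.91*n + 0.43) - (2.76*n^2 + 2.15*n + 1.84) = -7.22*n^2 - 1.24*n - 1.41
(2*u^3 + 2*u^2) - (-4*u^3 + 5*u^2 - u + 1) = 6*u^3 - 3*u^2 + u - 1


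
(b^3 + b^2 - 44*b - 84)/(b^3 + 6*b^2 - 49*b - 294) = (b + 2)/(b + 7)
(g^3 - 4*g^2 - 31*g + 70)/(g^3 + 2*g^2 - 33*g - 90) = (g^2 - 9*g + 14)/(g^2 - 3*g - 18)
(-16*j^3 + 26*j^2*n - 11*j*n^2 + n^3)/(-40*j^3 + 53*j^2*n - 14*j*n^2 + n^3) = (2*j - n)/(5*j - n)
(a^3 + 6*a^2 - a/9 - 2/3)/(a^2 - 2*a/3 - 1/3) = (a^2 + 17*a/3 - 2)/(a - 1)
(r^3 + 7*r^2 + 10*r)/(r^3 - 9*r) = (r^2 + 7*r + 10)/(r^2 - 9)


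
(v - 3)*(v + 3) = v^2 - 9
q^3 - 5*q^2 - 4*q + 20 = (q - 5)*(q - 2)*(q + 2)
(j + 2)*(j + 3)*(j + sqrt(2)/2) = j^3 + sqrt(2)*j^2/2 + 5*j^2 + 5*sqrt(2)*j/2 + 6*j + 3*sqrt(2)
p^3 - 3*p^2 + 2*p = p*(p - 2)*(p - 1)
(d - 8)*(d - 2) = d^2 - 10*d + 16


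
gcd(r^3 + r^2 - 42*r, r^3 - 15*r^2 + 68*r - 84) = r - 6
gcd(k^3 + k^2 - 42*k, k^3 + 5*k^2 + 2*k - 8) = 1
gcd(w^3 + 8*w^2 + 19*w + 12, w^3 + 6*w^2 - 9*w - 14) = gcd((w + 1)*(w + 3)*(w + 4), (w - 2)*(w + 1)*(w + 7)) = w + 1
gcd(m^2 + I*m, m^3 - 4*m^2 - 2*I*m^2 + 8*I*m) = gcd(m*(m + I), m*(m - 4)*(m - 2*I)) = m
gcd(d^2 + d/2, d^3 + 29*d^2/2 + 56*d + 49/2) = d + 1/2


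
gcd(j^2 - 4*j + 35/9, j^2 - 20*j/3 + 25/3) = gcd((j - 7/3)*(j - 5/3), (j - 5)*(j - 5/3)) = j - 5/3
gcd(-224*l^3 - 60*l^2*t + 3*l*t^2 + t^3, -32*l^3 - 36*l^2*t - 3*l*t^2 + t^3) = -32*l^2 - 4*l*t + t^2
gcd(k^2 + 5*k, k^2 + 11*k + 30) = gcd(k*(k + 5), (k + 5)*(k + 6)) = k + 5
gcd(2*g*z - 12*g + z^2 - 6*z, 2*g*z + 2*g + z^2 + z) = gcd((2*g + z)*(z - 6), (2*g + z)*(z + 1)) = 2*g + z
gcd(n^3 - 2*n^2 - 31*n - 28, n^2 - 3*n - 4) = n + 1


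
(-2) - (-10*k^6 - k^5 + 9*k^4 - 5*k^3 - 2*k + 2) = 10*k^6 + k^5 - 9*k^4 + 5*k^3 + 2*k - 4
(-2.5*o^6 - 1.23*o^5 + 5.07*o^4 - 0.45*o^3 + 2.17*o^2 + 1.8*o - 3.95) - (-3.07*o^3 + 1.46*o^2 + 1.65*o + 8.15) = -2.5*o^6 - 1.23*o^5 + 5.07*o^4 + 2.62*o^3 + 0.71*o^2 + 0.15*o - 12.1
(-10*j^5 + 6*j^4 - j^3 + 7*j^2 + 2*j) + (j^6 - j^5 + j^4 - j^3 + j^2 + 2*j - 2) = j^6 - 11*j^5 + 7*j^4 - 2*j^3 + 8*j^2 + 4*j - 2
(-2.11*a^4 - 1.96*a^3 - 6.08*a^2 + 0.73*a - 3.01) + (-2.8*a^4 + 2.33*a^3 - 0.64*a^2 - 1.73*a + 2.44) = -4.91*a^4 + 0.37*a^3 - 6.72*a^2 - 1.0*a - 0.57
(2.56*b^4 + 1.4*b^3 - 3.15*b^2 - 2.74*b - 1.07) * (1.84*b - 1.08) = 4.7104*b^5 - 0.1888*b^4 - 7.308*b^3 - 1.6396*b^2 + 0.9904*b + 1.1556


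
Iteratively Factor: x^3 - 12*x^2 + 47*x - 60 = (x - 3)*(x^2 - 9*x + 20) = (x - 5)*(x - 3)*(x - 4)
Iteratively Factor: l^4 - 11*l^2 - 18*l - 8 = (l + 2)*(l^3 - 2*l^2 - 7*l - 4) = (l - 4)*(l + 2)*(l^2 + 2*l + 1) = (l - 4)*(l + 1)*(l + 2)*(l + 1)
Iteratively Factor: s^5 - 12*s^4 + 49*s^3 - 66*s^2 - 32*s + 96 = (s + 1)*(s^4 - 13*s^3 + 62*s^2 - 128*s + 96) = (s - 4)*(s + 1)*(s^3 - 9*s^2 + 26*s - 24) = (s - 4)^2*(s + 1)*(s^2 - 5*s + 6) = (s - 4)^2*(s - 2)*(s + 1)*(s - 3)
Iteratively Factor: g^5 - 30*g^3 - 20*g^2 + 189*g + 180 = (g - 3)*(g^4 + 3*g^3 - 21*g^2 - 83*g - 60) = (g - 5)*(g - 3)*(g^3 + 8*g^2 + 19*g + 12) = (g - 5)*(g - 3)*(g + 4)*(g^2 + 4*g + 3) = (g - 5)*(g - 3)*(g + 1)*(g + 4)*(g + 3)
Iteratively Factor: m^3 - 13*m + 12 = (m + 4)*(m^2 - 4*m + 3) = (m - 1)*(m + 4)*(m - 3)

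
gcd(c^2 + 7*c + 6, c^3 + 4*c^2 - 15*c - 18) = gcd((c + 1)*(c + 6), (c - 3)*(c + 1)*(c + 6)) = c^2 + 7*c + 6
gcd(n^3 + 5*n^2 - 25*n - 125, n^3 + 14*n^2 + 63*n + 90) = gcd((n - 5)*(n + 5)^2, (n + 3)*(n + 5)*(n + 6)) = n + 5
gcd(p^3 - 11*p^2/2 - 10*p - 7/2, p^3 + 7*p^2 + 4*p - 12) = 1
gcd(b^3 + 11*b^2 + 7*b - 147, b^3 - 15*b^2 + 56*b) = 1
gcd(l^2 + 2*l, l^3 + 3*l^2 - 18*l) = l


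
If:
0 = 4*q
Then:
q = 0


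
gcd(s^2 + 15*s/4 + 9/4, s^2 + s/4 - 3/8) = s + 3/4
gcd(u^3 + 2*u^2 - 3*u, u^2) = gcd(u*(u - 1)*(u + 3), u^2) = u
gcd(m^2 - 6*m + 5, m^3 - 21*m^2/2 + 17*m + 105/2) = m - 5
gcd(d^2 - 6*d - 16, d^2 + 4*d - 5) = 1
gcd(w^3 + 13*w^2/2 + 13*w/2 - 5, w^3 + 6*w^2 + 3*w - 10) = w^2 + 7*w + 10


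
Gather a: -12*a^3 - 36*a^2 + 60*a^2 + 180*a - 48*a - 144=-12*a^3 + 24*a^2 + 132*a - 144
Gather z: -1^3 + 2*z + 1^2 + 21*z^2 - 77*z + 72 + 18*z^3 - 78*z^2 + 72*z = 18*z^3 - 57*z^2 - 3*z + 72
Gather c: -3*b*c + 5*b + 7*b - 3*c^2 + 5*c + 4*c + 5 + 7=12*b - 3*c^2 + c*(9 - 3*b) + 12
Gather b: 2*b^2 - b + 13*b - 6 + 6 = 2*b^2 + 12*b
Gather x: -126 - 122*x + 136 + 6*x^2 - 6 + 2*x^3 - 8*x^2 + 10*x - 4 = 2*x^3 - 2*x^2 - 112*x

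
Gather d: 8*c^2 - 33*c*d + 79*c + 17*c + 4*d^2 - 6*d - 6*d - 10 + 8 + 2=8*c^2 + 96*c + 4*d^2 + d*(-33*c - 12)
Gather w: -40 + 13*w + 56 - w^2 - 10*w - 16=-w^2 + 3*w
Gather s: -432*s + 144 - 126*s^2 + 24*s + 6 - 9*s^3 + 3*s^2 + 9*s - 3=-9*s^3 - 123*s^2 - 399*s + 147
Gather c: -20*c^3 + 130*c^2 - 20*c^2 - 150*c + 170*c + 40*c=-20*c^3 + 110*c^2 + 60*c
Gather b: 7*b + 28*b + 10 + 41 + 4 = 35*b + 55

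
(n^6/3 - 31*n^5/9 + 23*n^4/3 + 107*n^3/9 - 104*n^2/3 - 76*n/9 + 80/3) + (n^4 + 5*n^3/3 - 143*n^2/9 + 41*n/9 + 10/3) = n^6/3 - 31*n^5/9 + 26*n^4/3 + 122*n^3/9 - 455*n^2/9 - 35*n/9 + 30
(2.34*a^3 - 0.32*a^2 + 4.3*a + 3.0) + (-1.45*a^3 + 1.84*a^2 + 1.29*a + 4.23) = 0.89*a^3 + 1.52*a^2 + 5.59*a + 7.23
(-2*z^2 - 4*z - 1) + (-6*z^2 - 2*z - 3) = -8*z^2 - 6*z - 4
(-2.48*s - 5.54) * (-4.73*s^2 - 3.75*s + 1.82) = 11.7304*s^3 + 35.5042*s^2 + 16.2614*s - 10.0828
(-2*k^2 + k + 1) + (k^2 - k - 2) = -k^2 - 1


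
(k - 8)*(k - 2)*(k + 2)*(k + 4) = k^4 - 4*k^3 - 36*k^2 + 16*k + 128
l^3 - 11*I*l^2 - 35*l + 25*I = (l - 5*I)^2*(l - I)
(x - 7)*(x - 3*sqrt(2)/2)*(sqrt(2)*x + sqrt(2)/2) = sqrt(2)*x^3 - 13*sqrt(2)*x^2/2 - 3*x^2 - 7*sqrt(2)*x/2 + 39*x/2 + 21/2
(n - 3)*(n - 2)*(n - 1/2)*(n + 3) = n^4 - 5*n^3/2 - 8*n^2 + 45*n/2 - 9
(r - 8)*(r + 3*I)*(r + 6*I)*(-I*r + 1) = -I*r^4 + 10*r^3 + 8*I*r^3 - 80*r^2 + 27*I*r^2 - 18*r - 216*I*r + 144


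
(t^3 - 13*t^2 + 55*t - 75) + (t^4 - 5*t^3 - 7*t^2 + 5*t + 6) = t^4 - 4*t^3 - 20*t^2 + 60*t - 69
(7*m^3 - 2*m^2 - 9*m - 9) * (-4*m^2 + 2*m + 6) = -28*m^5 + 22*m^4 + 74*m^3 + 6*m^2 - 72*m - 54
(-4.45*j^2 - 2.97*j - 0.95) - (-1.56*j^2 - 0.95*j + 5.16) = -2.89*j^2 - 2.02*j - 6.11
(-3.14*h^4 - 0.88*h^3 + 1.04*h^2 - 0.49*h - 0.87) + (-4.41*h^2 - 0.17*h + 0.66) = -3.14*h^4 - 0.88*h^3 - 3.37*h^2 - 0.66*h - 0.21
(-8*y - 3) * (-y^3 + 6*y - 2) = 8*y^4 + 3*y^3 - 48*y^2 - 2*y + 6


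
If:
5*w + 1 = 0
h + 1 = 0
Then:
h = -1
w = -1/5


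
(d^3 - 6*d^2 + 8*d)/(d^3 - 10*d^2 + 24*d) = (d - 2)/(d - 6)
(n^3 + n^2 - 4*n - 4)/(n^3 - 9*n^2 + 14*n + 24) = (n^2 - 4)/(n^2 - 10*n + 24)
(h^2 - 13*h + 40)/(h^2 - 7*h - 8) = (h - 5)/(h + 1)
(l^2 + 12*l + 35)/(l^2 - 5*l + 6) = (l^2 + 12*l + 35)/(l^2 - 5*l + 6)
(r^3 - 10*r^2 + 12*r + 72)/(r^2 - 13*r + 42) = (r^2 - 4*r - 12)/(r - 7)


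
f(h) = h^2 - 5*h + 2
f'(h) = 2*h - 5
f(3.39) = -3.46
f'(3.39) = 1.78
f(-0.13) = 2.67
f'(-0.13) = -5.26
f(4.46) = -0.41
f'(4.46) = 3.92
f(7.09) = 16.82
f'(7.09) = 9.18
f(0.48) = -0.17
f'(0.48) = -4.04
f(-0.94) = 7.58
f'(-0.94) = -6.88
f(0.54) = -0.41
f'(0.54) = -3.92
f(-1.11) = 8.78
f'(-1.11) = -7.22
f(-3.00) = 26.00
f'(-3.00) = -11.00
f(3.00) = -4.00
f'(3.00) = 1.00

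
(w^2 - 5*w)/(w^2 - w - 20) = w/(w + 4)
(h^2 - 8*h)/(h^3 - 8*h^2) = 1/h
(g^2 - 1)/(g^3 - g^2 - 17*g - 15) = (g - 1)/(g^2 - 2*g - 15)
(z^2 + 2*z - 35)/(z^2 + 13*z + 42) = (z - 5)/(z + 6)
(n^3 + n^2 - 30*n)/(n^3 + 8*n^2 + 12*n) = (n - 5)/(n + 2)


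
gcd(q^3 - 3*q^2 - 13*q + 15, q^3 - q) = q - 1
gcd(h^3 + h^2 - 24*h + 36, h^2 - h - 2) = h - 2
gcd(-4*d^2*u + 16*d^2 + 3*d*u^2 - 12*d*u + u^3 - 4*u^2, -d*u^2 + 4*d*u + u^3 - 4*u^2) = -d*u + 4*d + u^2 - 4*u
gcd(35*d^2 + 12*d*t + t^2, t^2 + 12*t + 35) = 1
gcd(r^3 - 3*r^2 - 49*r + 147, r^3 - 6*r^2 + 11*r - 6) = r - 3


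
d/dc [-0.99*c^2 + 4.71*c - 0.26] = 4.71 - 1.98*c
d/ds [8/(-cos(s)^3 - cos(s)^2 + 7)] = -8*(3*cos(s) + 2)*sin(s)*cos(s)/(cos(s)^3 + cos(s)^2 - 7)^2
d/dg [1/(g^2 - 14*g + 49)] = 2*(7 - g)/(g^2 - 14*g + 49)^2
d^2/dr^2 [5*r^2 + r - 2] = 10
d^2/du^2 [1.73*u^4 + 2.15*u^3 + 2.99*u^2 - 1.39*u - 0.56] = 20.76*u^2 + 12.9*u + 5.98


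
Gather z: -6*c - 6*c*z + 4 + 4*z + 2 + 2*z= -6*c + z*(6 - 6*c) + 6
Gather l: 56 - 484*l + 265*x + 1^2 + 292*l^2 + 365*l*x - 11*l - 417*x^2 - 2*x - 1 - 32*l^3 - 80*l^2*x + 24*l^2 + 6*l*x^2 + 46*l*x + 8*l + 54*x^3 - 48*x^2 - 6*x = -32*l^3 + l^2*(316 - 80*x) + l*(6*x^2 + 411*x - 487) + 54*x^3 - 465*x^2 + 257*x + 56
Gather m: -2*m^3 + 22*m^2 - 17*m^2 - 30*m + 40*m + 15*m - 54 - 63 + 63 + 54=-2*m^3 + 5*m^2 + 25*m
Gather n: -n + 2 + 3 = 5 - n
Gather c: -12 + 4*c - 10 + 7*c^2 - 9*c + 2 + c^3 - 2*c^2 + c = c^3 + 5*c^2 - 4*c - 20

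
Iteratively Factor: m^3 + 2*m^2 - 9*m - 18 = (m + 3)*(m^2 - m - 6) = (m - 3)*(m + 3)*(m + 2)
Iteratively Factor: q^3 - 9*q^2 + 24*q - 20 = (q - 2)*(q^2 - 7*q + 10) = (q - 2)^2*(q - 5)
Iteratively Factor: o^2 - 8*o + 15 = (o - 3)*(o - 5)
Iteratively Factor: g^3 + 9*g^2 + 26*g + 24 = (g + 4)*(g^2 + 5*g + 6) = (g + 3)*(g + 4)*(g + 2)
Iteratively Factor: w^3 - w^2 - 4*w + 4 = (w - 1)*(w^2 - 4) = (w - 2)*(w - 1)*(w + 2)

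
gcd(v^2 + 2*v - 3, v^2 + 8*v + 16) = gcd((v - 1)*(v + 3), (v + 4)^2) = 1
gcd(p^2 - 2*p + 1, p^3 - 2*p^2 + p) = p^2 - 2*p + 1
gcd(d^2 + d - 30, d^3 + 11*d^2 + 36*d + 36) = d + 6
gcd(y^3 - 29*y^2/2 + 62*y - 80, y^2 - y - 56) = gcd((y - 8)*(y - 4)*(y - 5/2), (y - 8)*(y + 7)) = y - 8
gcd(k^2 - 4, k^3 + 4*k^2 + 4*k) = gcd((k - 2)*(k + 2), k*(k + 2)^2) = k + 2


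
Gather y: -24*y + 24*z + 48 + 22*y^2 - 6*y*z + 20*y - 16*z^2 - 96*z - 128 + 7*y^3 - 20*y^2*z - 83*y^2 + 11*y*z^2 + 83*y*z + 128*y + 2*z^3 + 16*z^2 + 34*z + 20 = 7*y^3 + y^2*(-20*z - 61) + y*(11*z^2 + 77*z + 124) + 2*z^3 - 38*z - 60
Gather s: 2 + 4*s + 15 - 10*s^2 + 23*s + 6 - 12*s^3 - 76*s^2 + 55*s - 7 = -12*s^3 - 86*s^2 + 82*s + 16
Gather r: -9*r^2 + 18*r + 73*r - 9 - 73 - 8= -9*r^2 + 91*r - 90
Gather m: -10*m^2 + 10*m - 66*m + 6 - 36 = -10*m^2 - 56*m - 30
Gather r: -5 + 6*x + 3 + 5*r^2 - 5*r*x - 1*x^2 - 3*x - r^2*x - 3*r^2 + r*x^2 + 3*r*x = r^2*(2 - x) + r*(x^2 - 2*x) - x^2 + 3*x - 2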